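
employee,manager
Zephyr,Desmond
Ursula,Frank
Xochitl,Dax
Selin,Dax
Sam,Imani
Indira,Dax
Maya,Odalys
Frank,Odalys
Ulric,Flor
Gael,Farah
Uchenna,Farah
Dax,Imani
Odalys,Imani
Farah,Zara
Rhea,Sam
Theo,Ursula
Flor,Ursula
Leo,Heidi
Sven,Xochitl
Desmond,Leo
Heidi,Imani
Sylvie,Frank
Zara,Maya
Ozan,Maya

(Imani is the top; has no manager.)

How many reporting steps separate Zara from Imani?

3

Chain from Zara up to Imani: Zara → Maya → Odalys → Imani. That is 3 steps up, so Zara is 3 levels below Imani.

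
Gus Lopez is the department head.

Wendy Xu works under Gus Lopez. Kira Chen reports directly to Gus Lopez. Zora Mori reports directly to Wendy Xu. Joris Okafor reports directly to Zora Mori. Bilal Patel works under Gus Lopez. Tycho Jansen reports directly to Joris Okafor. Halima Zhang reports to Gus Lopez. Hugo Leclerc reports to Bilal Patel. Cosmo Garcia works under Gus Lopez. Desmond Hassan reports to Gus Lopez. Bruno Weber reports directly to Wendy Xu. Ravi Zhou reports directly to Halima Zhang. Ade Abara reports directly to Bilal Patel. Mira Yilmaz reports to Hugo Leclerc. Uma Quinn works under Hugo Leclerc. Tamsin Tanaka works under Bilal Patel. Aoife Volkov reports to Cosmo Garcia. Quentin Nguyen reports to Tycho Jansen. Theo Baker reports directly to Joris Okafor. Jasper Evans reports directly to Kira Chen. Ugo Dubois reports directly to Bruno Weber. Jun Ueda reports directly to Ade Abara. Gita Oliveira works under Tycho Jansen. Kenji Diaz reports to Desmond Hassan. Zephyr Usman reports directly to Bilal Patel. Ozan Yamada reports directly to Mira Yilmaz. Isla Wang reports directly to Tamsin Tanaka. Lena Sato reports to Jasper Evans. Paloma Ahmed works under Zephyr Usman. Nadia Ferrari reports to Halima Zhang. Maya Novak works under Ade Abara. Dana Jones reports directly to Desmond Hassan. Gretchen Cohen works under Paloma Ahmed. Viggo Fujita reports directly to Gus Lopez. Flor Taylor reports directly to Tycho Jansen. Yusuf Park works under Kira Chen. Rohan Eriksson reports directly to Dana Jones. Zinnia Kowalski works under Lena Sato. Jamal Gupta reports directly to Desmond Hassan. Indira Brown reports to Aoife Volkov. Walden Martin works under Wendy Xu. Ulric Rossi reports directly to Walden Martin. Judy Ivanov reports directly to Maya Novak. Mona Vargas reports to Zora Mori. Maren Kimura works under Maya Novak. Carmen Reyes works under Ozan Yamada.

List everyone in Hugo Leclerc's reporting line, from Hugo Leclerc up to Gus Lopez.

Hugo Leclerc reports to Bilal Patel. Bilal Patel reports to Gus Lopez. Gus Lopez is at the top.

Hugo Leclerc -> Bilal Patel -> Gus Lopez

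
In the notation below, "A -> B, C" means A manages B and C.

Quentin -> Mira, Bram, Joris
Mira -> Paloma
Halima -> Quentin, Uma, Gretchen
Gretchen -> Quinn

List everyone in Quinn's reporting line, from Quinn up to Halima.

Quinn -> Gretchen -> Halima

Quinn reports to Gretchen. Gretchen reports to Halima. Halima is at the top.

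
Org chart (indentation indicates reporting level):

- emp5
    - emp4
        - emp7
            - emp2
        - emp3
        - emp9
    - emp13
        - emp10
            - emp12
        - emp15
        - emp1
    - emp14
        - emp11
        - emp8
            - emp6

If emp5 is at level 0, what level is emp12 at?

Chain from emp12 up to emp5: emp12 → emp10 → emp13 → emp5. That is 3 steps up, so emp12 is 3 levels below emp5.

3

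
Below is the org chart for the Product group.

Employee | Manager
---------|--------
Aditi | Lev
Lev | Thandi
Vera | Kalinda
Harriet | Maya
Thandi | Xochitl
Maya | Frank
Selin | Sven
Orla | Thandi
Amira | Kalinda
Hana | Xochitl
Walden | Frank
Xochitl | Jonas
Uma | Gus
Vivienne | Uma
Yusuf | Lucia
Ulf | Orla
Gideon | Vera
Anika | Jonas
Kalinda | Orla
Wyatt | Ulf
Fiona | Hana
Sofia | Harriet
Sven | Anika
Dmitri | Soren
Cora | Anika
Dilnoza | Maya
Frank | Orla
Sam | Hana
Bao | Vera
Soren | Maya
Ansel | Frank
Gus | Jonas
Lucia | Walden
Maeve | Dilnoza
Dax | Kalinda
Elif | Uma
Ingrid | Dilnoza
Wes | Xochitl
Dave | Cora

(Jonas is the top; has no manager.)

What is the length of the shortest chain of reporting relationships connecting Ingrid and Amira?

6

Ingrid is 4 levels below Orla, and Amira is 2 levels below Orla (their lowest common manager). The shortest path runs up from Ingrid to Orla and back down to Amira: 4 + 2 = 6 links.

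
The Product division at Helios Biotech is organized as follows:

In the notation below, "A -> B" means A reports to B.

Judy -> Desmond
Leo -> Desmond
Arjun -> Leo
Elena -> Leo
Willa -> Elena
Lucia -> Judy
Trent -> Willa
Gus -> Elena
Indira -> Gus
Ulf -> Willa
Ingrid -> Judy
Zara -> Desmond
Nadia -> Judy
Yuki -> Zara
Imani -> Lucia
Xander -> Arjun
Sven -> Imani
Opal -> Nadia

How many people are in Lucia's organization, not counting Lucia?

2

Lucia directly manages Imani. Under Imani: Sven (1). That's 2 in total.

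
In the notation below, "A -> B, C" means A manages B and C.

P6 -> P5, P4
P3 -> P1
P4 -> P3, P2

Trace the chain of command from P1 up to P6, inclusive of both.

P1 reports to P3. P3 reports to P4. P4 reports to P6. P6 is at the top.

P1 -> P3 -> P4 -> P6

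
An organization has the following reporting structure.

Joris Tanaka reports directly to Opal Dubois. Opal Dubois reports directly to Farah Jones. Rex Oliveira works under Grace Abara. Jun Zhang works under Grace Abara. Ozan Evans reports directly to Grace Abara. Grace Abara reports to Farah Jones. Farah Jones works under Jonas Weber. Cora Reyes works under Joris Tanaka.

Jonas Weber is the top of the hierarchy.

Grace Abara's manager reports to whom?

Jonas Weber

Grace Abara reports to Farah Jones, and Farah Jones reports to Jonas Weber. So Grace Abara's skip-level manager is Jonas Weber.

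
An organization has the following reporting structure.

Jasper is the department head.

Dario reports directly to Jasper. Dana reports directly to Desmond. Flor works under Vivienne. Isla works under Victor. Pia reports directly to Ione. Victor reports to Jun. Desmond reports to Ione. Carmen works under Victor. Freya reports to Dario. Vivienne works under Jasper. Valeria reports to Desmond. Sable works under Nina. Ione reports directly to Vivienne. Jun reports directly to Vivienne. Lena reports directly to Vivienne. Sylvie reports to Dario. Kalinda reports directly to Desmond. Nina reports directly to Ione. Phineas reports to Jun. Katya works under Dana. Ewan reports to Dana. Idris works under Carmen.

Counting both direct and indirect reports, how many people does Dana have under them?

Dana directly manages Katya, Ewan. Katya has no reports. Ewan has no reports. So Dana's organization is 2 direct reports plus everyone under them: 1 + 1 = 2.

2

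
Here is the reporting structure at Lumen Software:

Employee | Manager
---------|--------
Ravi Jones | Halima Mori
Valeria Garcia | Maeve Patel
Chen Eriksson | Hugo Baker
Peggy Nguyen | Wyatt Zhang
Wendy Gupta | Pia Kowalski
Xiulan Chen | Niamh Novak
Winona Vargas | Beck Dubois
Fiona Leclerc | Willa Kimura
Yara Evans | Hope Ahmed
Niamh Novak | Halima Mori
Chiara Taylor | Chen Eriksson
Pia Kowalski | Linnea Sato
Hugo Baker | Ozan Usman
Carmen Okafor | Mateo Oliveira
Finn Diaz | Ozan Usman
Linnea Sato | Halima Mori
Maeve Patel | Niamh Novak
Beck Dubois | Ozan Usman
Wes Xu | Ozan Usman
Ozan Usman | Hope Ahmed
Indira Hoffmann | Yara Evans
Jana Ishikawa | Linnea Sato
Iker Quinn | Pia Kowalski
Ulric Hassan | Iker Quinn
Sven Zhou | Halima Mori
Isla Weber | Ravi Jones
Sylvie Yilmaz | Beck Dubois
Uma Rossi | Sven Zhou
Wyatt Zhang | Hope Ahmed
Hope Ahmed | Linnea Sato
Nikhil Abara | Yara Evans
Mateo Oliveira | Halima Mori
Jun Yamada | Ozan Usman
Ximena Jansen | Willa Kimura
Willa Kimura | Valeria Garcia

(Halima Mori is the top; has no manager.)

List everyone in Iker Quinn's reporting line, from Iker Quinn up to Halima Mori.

Iker Quinn -> Pia Kowalski -> Linnea Sato -> Halima Mori

Iker Quinn reports to Pia Kowalski. Pia Kowalski reports to Linnea Sato. Linnea Sato reports to Halima Mori. Halima Mori is at the top.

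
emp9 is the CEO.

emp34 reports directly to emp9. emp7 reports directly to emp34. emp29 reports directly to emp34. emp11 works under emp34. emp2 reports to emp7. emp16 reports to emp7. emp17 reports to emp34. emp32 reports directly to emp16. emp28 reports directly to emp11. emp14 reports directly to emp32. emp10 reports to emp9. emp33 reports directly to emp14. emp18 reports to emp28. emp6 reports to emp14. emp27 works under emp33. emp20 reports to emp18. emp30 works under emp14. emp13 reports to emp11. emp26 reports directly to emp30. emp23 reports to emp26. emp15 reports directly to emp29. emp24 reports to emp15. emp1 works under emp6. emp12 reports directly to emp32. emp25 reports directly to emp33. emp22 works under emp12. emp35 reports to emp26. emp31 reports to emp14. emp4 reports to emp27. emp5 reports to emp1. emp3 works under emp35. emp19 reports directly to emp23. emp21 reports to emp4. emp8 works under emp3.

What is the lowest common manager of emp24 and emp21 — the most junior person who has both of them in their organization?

emp34

emp24's chain of managers is emp15, emp29, emp34, emp9. emp21's chain of managers is emp4, emp27, emp33, emp14, emp32, emp16, emp7, emp34, emp9. The first manager that appears in both chains is emp34.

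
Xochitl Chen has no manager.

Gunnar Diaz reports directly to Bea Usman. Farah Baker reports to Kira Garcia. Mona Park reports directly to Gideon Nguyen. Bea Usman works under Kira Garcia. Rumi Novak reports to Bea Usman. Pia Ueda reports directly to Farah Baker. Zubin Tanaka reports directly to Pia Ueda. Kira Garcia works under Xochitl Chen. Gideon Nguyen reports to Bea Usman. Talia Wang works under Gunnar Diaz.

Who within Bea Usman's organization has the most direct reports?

Bea Usman

Direct-report counts within Bea Usman's organization: Bea Usman has 3; Gunnar Diaz has 1; Gideon Nguyen has 1. The largest is 3, held by Bea Usman.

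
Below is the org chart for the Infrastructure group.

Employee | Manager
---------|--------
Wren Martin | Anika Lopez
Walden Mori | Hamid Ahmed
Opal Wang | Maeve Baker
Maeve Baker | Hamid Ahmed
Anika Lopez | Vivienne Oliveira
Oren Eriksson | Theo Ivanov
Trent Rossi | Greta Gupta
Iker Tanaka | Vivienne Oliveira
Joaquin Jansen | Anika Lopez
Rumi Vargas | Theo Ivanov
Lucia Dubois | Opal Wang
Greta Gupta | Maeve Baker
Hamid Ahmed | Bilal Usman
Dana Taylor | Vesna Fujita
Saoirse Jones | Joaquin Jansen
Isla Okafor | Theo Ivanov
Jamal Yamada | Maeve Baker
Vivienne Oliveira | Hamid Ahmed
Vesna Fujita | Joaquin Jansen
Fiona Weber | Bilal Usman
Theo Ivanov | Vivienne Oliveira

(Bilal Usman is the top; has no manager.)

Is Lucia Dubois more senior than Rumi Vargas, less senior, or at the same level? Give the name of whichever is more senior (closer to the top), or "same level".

Both Lucia Dubois and Rumi Vargas are 4 levels below Bilal Usman.

same level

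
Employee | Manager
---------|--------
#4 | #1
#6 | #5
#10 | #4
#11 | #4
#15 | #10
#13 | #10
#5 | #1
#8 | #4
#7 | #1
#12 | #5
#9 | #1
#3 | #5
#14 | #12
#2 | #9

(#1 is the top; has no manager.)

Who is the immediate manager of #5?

#1

#5 reports directly to #1.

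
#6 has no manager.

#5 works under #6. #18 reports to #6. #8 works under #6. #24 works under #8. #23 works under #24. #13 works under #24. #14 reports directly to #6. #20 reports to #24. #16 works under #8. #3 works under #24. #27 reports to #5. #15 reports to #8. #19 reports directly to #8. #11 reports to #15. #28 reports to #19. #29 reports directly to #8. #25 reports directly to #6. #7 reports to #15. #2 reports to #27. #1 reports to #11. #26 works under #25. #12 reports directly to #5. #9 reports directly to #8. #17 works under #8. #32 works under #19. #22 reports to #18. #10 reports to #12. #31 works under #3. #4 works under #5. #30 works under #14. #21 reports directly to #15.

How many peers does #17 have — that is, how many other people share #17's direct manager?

#17 reports to #8. #8's other direct reports are #24, #16, #15, #19, #29, #9 — 6 peers.

6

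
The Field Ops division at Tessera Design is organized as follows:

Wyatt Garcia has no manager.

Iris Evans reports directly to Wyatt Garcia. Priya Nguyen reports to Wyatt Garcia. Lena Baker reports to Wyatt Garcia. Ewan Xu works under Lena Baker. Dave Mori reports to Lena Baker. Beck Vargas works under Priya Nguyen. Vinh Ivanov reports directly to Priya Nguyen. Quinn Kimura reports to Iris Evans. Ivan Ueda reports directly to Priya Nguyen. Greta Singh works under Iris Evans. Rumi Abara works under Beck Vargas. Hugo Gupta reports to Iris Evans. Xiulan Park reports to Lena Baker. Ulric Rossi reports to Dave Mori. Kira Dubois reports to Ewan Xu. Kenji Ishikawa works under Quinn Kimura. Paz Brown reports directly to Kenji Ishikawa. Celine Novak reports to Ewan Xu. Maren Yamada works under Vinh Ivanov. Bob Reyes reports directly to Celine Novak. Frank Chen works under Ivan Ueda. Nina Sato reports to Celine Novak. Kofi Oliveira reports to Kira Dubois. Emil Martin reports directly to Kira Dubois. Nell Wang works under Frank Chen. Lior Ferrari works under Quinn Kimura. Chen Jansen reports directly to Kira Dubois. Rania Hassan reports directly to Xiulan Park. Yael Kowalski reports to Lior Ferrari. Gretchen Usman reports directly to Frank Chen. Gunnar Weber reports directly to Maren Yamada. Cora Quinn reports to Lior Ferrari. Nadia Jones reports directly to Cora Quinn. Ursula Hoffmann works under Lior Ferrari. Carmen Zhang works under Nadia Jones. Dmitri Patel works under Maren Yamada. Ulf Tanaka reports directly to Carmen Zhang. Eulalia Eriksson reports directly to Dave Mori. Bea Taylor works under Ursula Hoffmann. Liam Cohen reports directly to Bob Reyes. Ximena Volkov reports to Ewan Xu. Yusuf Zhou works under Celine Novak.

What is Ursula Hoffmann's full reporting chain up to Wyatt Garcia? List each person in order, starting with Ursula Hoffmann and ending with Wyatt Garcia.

Ursula Hoffmann reports to Lior Ferrari. Lior Ferrari reports to Quinn Kimura. Quinn Kimura reports to Iris Evans. Iris Evans reports to Wyatt Garcia. Wyatt Garcia is at the top.

Ursula Hoffmann -> Lior Ferrari -> Quinn Kimura -> Iris Evans -> Wyatt Garcia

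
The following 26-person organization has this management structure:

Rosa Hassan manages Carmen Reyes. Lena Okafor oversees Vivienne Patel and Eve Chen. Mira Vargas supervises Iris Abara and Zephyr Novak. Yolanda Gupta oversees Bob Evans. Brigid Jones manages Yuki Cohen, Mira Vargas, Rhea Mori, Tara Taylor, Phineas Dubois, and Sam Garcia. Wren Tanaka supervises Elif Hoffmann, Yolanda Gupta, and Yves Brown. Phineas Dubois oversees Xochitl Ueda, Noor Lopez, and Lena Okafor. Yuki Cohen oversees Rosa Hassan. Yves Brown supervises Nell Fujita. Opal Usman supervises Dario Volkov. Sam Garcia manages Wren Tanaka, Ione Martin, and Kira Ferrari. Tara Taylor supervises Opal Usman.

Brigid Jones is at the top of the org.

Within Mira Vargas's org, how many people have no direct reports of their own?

The people in Mira Vargas's organization with no one reporting to them are Zephyr Novak, Iris Abara. That is 2.

2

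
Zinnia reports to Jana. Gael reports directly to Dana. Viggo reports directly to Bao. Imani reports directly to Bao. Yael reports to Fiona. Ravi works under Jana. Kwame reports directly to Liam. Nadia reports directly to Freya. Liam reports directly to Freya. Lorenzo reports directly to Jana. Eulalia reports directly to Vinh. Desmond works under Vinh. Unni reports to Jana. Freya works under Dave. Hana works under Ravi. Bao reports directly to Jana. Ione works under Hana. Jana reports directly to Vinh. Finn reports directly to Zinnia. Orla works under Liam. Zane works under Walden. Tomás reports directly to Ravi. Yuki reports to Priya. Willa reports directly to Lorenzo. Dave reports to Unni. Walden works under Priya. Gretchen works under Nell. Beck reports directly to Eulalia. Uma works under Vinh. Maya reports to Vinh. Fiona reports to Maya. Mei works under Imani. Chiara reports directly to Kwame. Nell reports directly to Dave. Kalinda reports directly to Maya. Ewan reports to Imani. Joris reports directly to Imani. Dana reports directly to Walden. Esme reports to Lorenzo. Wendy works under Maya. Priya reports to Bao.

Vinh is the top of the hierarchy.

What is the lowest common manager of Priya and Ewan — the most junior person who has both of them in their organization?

Priya's chain of managers is Bao, Jana, Vinh. Ewan's chain of managers is Imani, Bao, Jana, Vinh. The first manager that appears in both chains is Bao.

Bao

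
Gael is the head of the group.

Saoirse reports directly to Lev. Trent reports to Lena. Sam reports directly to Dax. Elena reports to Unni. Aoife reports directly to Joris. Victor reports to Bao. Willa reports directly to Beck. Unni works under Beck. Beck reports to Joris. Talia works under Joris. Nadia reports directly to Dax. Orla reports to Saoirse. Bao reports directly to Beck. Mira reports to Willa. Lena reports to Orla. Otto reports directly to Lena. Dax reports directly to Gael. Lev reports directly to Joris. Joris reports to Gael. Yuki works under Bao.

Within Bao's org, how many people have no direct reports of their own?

The people in Bao's organization with no one reporting to them are Victor, Yuki. That is 2.

2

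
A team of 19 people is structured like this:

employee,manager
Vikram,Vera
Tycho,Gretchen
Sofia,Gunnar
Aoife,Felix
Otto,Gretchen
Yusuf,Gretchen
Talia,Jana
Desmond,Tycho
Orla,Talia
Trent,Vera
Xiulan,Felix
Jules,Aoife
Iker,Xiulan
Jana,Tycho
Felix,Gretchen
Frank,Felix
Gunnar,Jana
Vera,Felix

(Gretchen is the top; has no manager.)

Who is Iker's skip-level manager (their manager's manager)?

Felix

Iker reports to Xiulan, and Xiulan reports to Felix. So Iker's skip-level manager is Felix.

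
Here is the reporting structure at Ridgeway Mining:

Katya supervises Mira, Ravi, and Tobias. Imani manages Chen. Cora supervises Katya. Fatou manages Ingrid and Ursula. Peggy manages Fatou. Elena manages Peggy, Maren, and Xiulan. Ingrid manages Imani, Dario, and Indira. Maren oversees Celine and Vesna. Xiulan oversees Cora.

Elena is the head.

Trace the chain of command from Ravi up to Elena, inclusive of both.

Ravi -> Katya -> Cora -> Xiulan -> Elena

Ravi reports to Katya. Katya reports to Cora. Cora reports to Xiulan. Xiulan reports to Elena. Elena is at the top.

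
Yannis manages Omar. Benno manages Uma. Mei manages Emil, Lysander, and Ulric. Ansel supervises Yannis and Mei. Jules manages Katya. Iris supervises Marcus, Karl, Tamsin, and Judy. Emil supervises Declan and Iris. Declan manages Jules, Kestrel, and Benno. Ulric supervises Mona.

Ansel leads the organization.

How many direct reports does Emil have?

Emil directly manages Declan, Iris. That is 2 direct reports.

2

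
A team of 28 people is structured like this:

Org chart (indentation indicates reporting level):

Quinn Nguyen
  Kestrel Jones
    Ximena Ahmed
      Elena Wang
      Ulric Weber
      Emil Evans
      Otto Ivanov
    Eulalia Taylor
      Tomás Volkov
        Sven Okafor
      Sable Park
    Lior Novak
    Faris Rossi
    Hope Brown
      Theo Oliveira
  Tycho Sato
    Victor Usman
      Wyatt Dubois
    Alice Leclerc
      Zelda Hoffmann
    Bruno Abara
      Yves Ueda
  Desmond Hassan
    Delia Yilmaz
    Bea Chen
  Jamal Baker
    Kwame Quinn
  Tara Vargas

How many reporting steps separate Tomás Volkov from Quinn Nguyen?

3

Chain from Tomás Volkov up to Quinn Nguyen: Tomás Volkov → Eulalia Taylor → Kestrel Jones → Quinn Nguyen. That is 3 steps up, so Tomás Volkov is 3 levels below Quinn Nguyen.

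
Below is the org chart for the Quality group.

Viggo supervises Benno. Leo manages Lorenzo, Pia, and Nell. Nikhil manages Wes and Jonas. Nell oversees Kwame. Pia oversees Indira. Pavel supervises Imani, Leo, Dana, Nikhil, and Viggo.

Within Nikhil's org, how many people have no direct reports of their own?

The people in Nikhil's organization with no one reporting to them are Jonas, Wes. That is 2.

2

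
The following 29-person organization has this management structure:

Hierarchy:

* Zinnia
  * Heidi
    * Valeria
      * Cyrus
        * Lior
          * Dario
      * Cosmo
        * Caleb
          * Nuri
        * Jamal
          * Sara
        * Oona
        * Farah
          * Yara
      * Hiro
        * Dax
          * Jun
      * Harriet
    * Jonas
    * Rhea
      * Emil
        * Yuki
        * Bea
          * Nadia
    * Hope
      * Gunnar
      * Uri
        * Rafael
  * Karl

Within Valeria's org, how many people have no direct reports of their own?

The people in Valeria's organization with no one reporting to them are Harriet, Jun, Yara, Oona, Sara, Nuri, Dario. That is 7.

7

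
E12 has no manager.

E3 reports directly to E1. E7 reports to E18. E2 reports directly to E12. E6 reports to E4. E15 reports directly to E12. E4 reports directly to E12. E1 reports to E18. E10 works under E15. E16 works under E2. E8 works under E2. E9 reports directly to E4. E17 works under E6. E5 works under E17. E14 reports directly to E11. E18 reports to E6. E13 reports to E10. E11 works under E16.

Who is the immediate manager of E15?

E12

E15 reports directly to E12.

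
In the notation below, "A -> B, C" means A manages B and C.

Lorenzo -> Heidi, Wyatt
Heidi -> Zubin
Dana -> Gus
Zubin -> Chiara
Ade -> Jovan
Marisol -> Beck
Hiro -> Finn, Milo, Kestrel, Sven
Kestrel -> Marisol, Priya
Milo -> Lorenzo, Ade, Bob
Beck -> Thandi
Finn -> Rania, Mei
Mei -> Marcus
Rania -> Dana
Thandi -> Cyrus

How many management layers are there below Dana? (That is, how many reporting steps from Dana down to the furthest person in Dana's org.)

The longest chain under Dana runs Dana → Gus, which is 1 level below Dana.

1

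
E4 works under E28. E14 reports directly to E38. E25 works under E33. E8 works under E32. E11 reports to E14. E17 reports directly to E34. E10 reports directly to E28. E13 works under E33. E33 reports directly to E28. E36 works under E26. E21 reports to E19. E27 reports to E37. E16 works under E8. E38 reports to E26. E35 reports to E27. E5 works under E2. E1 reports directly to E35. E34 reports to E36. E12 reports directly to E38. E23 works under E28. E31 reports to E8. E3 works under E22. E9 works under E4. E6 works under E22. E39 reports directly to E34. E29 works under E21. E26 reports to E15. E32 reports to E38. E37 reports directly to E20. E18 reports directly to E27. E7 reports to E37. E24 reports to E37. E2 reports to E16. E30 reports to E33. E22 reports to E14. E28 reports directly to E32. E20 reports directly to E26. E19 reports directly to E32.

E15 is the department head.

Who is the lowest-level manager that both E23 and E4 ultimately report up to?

E23's chain of managers is E28, E32, E38, E26, E15. E4's chain of managers is E28, E32, E38, E26, E15. The first manager that appears in both chains is E28.

E28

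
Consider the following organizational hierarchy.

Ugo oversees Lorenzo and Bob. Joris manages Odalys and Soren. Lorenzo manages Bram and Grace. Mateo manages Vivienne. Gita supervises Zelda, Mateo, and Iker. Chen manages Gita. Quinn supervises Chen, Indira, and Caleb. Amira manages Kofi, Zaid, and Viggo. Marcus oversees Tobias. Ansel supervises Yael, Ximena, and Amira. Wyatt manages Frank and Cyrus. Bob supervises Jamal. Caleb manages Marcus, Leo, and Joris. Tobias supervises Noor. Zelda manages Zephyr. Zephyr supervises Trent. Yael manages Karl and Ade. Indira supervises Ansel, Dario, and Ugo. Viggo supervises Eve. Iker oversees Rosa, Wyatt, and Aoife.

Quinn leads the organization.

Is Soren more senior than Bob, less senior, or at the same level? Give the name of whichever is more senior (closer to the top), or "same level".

same level

Both Soren and Bob are 3 levels below Quinn.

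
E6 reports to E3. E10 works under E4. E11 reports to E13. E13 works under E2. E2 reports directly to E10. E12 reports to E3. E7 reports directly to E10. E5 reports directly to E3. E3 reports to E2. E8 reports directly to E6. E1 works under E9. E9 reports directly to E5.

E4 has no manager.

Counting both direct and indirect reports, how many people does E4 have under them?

E4 directly manages E10. Under E10: E7, E2, E13, E11, E3, E12, E5, E9, E1, E6, E8 (11). That's 12 in total.

12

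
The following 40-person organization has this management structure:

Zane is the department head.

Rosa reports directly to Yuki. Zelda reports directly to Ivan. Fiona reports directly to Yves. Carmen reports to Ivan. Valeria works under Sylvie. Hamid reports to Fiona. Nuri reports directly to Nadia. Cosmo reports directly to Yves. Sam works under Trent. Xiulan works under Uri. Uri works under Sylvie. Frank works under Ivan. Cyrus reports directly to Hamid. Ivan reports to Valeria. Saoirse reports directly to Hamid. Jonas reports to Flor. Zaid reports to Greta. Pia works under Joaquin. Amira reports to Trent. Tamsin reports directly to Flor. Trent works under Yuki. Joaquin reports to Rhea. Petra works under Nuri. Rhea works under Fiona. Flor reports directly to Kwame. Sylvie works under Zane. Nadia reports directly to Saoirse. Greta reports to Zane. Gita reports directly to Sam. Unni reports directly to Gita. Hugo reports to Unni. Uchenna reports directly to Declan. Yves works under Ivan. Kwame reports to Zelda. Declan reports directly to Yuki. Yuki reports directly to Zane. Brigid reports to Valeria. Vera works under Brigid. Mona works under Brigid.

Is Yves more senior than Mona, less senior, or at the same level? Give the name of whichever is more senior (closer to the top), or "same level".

Both Yves and Mona are 4 levels below Zane.

same level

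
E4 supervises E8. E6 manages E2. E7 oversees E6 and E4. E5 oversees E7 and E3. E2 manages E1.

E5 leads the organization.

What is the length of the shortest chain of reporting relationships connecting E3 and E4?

3

E3 is 1 level below E5, and E4 is 2 levels below E5 (their lowest common manager). The shortest path runs up from E3 to E5 and back down to E4: 1 + 2 = 3 links.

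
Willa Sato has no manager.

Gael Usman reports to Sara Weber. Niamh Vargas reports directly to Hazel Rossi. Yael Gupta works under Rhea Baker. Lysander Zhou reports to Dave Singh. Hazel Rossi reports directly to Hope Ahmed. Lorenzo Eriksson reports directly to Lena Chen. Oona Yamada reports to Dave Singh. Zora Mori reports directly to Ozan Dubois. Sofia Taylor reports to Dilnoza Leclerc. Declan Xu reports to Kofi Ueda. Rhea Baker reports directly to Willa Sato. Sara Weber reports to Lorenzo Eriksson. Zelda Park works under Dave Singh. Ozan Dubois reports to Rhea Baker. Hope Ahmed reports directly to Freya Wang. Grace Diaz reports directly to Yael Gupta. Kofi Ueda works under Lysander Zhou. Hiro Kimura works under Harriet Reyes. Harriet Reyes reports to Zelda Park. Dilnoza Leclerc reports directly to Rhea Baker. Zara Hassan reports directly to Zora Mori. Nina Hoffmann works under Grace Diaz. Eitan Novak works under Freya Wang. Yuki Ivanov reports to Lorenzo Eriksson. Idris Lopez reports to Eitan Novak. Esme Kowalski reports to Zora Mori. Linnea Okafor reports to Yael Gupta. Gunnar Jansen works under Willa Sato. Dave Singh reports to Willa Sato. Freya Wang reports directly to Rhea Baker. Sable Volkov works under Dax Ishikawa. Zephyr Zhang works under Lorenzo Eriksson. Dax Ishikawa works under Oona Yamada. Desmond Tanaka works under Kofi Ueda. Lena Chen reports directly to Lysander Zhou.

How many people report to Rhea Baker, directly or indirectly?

Rhea Baker directly manages Ozan Dubois, Freya Wang, Yael Gupta, Dilnoza Leclerc. Under Ozan Dubois: Zora Mori, Zara Hassan, Esme Kowalski (3). Under Freya Wang: Eitan Novak, Idris Lopez, Hope Ahmed, Hazel Rossi, Niamh Vargas (5). Under Yael Gupta: Linnea Okafor, Grace Diaz, Nina Hoffmann (3). Under Dilnoza Leclerc: Sofia Taylor (1). So Rhea Baker's organization is 4 direct reports plus everyone under them: 4 + 6 + 4 + 2 = 16.

16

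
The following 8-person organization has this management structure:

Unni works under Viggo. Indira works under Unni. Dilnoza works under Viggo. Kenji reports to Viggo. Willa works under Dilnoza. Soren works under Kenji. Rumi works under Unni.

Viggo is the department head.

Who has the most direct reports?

Viggo

Direct-report counts: Viggo has 3; Unni has 2; Dilnoza has 1; Kenji has 1. The largest is 3, held by Viggo.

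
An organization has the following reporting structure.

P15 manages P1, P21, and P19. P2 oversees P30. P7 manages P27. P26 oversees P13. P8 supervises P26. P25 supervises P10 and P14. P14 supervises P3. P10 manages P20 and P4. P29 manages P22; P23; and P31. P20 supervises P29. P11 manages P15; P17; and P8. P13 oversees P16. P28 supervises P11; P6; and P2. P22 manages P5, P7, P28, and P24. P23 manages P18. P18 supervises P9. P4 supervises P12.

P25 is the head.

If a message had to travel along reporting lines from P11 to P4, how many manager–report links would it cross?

P11 is 5 levels below P10, and P4 is 1 level below P10 (their lowest common manager). The shortest path runs up from P11 to P10 and back down to P4: 5 + 1 = 6 links.

6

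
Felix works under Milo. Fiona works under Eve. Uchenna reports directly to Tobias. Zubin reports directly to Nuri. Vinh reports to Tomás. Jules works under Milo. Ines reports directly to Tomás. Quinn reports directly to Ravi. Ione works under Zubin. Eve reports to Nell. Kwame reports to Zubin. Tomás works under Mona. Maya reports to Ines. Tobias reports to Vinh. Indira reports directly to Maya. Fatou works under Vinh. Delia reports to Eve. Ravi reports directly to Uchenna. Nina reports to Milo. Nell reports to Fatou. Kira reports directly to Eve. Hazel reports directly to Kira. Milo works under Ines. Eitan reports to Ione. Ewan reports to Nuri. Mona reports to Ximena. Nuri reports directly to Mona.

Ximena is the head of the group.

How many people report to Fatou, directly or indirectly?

6

Fatou directly manages Nell. Under Nell: Eve, Fiona, Delia, Kira, Hazel (5). That's 6 in total.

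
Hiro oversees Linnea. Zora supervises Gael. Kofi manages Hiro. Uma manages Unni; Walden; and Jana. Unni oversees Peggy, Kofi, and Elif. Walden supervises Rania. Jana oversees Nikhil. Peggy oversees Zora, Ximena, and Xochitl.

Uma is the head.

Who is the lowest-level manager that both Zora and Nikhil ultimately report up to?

Uma

Zora's chain of managers is Peggy, Unni, Uma. Nikhil's chain of managers is Jana, Uma. The first manager that appears in both chains is Uma.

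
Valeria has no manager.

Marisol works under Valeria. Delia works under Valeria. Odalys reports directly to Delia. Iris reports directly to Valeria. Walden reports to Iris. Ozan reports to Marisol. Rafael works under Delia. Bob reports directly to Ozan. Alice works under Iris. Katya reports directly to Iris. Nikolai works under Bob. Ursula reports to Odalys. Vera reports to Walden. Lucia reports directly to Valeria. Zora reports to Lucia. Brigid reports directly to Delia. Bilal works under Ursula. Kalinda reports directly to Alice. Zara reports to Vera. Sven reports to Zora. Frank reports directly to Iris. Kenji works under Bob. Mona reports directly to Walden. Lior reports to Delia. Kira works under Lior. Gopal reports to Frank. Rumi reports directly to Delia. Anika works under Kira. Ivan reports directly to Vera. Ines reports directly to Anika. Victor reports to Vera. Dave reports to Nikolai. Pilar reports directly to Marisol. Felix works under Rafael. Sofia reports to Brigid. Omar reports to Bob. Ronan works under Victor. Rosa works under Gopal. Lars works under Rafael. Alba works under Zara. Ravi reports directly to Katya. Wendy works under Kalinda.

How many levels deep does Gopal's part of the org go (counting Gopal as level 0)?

The longest chain under Gopal runs Gopal → Rosa, which is 1 level below Gopal.

1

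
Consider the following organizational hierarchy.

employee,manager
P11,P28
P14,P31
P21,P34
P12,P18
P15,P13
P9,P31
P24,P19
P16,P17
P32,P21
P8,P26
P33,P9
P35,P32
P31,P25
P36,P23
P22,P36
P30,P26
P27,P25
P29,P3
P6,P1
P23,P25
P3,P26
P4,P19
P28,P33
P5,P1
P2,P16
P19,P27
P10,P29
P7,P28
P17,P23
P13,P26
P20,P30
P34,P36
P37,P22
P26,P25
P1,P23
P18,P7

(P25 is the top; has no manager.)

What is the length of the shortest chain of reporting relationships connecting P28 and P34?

P28 is 4 levels below P25, and P34 is 3 levels below P25 (their lowest common manager). The shortest path runs up from P28 to P25 and back down to P34: 4 + 3 = 7 links.

7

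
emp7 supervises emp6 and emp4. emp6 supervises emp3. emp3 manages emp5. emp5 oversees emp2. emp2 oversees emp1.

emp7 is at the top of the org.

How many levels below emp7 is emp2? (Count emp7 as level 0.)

Chain from emp2 up to emp7: emp2 → emp5 → emp3 → emp6 → emp7. That is 4 steps up, so emp2 is 4 levels below emp7.

4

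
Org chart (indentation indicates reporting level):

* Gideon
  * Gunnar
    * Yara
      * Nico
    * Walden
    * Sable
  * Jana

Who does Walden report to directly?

Gunnar

Walden reports directly to Gunnar.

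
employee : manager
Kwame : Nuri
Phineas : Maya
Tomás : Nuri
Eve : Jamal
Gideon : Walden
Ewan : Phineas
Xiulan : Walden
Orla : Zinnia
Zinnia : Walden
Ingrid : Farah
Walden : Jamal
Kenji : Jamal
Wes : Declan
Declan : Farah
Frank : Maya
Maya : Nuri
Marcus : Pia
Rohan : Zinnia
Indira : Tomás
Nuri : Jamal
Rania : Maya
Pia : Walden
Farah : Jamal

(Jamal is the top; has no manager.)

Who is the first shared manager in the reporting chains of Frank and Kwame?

Frank's chain of managers is Maya, Nuri, Jamal. Kwame's chain of managers is Nuri, Jamal. The first manager that appears in both chains is Nuri.

Nuri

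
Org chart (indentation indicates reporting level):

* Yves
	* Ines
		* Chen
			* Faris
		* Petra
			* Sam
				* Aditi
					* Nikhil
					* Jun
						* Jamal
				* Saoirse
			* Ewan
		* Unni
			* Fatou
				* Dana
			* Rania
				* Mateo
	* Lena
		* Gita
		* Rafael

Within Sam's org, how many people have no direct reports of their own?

3

The people in Sam's organization with no one reporting to them are Saoirse, Jamal, Nikhil. That is 3.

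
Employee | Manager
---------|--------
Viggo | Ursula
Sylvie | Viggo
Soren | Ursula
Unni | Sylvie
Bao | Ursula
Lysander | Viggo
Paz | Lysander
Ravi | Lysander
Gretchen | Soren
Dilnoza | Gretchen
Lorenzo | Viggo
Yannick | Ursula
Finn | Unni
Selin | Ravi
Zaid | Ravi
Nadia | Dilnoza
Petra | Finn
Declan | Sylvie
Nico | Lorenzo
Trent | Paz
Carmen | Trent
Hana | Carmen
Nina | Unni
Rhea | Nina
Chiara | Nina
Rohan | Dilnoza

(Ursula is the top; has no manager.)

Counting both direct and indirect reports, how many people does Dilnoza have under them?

2

Dilnoza directly manages Nadia, Rohan. Nadia has no reports. Rohan has no reports. So Dilnoza's organization is 2 direct reports plus everyone under them: 1 + 1 = 2.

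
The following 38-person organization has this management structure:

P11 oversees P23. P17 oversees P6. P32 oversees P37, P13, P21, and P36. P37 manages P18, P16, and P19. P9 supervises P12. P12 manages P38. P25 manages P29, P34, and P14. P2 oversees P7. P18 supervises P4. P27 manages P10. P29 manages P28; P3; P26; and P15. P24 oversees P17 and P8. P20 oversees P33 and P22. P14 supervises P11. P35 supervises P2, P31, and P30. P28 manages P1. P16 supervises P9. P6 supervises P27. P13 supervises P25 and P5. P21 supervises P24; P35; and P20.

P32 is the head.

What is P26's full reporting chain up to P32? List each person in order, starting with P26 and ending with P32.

P26 -> P29 -> P25 -> P13 -> P32

P26 reports to P29. P29 reports to P25. P25 reports to P13. P13 reports to P32. P32 is at the top.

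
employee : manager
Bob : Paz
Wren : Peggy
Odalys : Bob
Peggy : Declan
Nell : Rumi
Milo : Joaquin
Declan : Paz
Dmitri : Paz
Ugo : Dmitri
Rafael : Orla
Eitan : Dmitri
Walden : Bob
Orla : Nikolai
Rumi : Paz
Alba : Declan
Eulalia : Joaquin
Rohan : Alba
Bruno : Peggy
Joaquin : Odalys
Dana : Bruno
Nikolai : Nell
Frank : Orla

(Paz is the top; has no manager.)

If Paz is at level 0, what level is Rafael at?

Chain from Rafael up to Paz: Rafael → Orla → Nikolai → Nell → Rumi → Paz. That is 5 steps up, so Rafael is 5 levels below Paz.

5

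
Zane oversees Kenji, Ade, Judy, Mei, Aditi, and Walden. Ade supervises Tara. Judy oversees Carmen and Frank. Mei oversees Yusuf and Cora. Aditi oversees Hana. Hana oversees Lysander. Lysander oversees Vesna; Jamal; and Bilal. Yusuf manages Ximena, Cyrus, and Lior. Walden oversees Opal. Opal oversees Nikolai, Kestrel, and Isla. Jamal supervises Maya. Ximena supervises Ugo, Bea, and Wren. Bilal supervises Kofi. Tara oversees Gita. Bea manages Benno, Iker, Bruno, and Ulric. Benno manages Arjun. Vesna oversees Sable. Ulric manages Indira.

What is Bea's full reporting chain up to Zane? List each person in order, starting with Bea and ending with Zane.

Bea -> Ximena -> Yusuf -> Mei -> Zane

Bea reports to Ximena. Ximena reports to Yusuf. Yusuf reports to Mei. Mei reports to Zane. Zane is at the top.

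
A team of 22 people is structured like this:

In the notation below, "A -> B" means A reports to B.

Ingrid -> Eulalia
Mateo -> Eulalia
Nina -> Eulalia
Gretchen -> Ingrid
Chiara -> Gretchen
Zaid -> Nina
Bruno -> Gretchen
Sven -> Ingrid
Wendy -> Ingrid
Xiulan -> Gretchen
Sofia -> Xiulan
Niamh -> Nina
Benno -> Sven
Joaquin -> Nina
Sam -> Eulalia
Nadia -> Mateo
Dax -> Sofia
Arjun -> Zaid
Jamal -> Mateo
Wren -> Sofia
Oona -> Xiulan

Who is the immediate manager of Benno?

Benno reports directly to Sven.

Sven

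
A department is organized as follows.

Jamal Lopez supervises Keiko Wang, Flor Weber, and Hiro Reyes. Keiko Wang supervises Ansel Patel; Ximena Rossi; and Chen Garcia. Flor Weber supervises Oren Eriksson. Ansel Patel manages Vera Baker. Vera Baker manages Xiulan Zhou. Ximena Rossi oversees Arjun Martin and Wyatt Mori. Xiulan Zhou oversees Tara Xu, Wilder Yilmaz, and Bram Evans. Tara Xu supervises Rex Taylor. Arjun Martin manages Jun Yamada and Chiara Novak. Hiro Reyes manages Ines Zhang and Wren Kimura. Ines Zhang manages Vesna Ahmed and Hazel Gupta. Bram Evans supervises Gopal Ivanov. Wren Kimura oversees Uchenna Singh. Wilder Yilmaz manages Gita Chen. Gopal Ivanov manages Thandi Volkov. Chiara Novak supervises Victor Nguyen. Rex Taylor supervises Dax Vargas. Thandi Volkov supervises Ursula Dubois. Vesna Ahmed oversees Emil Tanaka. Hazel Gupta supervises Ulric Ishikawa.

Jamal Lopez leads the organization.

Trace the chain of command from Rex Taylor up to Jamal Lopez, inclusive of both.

Rex Taylor reports to Tara Xu. Tara Xu reports to Xiulan Zhou. Xiulan Zhou reports to Vera Baker. Vera Baker reports to Ansel Patel. Ansel Patel reports to Keiko Wang. Keiko Wang reports to Jamal Lopez. Jamal Lopez is at the top.

Rex Taylor -> Tara Xu -> Xiulan Zhou -> Vera Baker -> Ansel Patel -> Keiko Wang -> Jamal Lopez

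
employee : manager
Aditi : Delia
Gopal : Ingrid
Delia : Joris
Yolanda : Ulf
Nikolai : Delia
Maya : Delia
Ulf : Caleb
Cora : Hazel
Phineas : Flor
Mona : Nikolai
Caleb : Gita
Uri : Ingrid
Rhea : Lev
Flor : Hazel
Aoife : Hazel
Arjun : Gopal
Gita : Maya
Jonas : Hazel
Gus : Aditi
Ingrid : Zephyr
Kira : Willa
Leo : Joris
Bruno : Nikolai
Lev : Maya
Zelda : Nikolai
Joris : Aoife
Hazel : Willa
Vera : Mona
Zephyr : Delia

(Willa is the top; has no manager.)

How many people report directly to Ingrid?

2

Ingrid directly manages Gopal, Uri. That is 2 direct reports.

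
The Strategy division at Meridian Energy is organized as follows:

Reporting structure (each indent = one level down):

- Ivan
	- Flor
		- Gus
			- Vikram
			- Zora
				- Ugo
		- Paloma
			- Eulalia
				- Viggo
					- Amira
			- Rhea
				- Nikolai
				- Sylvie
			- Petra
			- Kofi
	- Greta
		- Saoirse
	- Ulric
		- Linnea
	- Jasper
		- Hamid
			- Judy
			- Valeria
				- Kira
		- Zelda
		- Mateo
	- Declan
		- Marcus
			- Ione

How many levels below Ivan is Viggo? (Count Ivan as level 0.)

Chain from Viggo up to Ivan: Viggo → Eulalia → Paloma → Flor → Ivan. That is 4 steps up, so Viggo is 4 levels below Ivan.

4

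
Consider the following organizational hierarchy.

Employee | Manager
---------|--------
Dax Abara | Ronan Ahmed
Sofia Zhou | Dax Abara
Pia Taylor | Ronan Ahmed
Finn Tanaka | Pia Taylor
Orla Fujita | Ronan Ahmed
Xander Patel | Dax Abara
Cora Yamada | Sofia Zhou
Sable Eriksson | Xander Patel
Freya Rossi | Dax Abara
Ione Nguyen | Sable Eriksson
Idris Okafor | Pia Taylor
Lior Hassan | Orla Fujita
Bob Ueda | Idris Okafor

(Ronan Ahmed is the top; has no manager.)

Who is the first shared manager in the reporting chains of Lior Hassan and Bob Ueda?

Ronan Ahmed

Lior Hassan's chain of managers is Orla Fujita, Ronan Ahmed. Bob Ueda's chain of managers is Idris Okafor, Pia Taylor, Ronan Ahmed. The first manager that appears in both chains is Ronan Ahmed.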